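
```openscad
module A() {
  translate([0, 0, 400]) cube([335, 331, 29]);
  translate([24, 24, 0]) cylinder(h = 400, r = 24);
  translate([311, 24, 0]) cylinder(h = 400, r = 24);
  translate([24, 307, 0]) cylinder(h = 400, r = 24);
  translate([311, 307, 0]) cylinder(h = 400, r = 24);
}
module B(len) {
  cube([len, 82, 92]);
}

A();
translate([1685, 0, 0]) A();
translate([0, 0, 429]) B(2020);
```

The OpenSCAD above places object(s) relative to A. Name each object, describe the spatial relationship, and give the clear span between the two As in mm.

A is a stool. B is a beam. A beam spans the tops of two stools. The clear span between the two stools is 1350 mm.

Second stool starts at x = 1685; first ends at x = 335; clear span = 1685 − 335 = 1350 mm.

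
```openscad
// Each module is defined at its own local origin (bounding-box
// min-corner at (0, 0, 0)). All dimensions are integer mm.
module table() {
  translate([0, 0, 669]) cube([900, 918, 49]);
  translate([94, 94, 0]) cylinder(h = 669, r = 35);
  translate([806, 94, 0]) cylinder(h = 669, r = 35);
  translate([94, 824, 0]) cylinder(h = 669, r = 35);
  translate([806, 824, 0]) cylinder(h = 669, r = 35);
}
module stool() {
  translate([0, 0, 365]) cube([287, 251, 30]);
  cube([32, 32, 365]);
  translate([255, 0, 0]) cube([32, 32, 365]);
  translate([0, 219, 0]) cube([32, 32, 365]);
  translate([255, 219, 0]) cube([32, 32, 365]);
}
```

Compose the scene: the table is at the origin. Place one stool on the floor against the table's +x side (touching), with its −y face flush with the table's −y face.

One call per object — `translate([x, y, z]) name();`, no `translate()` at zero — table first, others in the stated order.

table();
translate([900, 0, 0]) stool();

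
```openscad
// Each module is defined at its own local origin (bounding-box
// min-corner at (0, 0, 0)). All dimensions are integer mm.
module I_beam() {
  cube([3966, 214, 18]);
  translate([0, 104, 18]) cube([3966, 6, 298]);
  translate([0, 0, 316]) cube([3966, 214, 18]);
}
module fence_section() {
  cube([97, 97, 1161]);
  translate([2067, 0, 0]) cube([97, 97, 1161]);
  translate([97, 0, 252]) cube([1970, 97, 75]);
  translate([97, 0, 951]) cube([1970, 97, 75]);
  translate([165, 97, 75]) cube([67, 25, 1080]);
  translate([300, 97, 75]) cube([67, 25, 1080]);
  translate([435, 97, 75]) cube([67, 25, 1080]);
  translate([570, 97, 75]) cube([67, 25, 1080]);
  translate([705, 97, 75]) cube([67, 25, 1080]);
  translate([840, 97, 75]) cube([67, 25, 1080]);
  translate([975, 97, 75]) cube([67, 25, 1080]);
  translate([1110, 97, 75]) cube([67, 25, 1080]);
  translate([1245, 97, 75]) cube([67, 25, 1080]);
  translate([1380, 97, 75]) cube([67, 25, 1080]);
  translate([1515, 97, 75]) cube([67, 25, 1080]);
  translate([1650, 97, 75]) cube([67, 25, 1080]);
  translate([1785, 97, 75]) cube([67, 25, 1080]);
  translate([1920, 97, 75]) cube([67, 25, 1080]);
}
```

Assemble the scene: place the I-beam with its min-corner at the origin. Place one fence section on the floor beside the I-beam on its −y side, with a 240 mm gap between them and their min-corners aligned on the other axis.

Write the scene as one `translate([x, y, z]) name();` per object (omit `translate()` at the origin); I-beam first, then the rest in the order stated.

I_beam();
translate([0, -362, 0]) fence_section();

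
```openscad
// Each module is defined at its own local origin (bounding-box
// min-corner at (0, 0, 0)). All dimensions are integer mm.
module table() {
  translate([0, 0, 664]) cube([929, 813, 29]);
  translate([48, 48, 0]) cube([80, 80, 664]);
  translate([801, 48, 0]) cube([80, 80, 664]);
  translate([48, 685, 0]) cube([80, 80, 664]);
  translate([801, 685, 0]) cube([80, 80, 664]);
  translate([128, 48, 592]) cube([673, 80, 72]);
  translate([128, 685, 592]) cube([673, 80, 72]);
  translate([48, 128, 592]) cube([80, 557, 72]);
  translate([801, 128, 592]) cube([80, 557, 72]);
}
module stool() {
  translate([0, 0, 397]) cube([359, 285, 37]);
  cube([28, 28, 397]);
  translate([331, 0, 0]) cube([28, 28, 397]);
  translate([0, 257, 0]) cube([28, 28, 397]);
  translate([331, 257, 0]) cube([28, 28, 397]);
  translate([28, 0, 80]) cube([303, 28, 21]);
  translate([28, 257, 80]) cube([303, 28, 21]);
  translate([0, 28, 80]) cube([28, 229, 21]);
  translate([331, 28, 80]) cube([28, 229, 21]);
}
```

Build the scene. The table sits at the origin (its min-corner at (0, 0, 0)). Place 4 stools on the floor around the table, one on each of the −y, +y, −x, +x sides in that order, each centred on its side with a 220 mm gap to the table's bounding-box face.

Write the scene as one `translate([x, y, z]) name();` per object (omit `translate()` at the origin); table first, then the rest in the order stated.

table();
translate([285, -505, 0]) stool();
translate([285, 1033, 0]) stool();
translate([-579, 264, 0]) stool();
translate([1149, 264, 0]) stool();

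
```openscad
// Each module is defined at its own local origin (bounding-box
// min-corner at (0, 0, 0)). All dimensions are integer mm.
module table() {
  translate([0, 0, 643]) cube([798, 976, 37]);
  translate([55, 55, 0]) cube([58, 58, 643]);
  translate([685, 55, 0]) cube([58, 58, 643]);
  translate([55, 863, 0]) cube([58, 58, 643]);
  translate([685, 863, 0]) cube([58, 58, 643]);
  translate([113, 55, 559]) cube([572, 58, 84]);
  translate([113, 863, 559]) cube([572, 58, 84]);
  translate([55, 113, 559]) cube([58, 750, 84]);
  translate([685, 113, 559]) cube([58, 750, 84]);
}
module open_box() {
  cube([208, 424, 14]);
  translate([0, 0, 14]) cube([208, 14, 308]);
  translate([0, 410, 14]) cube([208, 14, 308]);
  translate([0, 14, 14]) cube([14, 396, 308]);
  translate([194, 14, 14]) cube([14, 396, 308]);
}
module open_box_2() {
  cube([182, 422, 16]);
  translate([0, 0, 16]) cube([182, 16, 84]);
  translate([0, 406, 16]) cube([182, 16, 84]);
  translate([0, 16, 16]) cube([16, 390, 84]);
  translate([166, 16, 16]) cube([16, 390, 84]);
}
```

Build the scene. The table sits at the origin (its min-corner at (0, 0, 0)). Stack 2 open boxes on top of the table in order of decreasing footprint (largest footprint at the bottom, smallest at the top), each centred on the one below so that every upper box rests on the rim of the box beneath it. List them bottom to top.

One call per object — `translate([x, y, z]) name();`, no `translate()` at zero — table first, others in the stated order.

table();
translate([295, 276, 680]) open_box();
translate([308, 277, 1002]) open_box_2();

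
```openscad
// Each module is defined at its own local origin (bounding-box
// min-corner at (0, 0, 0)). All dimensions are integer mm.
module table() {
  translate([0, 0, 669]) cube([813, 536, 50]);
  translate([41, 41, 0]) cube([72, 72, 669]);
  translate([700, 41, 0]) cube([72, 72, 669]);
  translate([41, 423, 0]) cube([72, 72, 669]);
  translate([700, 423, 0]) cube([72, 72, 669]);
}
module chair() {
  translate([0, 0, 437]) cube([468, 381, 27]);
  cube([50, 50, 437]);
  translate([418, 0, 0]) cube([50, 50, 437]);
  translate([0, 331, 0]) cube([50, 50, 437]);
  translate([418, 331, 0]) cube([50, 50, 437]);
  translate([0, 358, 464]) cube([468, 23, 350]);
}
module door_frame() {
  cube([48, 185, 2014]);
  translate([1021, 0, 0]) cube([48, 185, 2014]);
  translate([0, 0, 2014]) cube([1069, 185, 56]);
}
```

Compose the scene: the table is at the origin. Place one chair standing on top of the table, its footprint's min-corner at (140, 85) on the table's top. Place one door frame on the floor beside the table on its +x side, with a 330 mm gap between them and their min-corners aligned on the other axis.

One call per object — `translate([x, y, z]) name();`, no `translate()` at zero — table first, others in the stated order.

table();
translate([140, 85, 719]) chair();
translate([1143, 0, 0]) door_frame();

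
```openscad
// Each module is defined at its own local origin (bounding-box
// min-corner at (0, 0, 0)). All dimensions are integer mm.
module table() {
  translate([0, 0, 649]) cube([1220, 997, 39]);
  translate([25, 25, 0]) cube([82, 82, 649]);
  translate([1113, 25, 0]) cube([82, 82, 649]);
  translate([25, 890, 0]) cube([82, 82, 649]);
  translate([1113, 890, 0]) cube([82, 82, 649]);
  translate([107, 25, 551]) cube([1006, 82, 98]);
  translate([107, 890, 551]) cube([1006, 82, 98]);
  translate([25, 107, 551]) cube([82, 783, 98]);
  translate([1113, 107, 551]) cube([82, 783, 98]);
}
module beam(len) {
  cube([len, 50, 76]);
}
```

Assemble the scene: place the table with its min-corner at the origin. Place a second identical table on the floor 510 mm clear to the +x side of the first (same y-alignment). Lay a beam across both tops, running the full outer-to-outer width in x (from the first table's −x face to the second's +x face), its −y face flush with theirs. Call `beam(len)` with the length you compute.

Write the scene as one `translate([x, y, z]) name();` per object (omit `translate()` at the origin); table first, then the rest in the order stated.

table();
translate([1730, 0, 0]) table();
translate([0, 0, 688]) beam(2950);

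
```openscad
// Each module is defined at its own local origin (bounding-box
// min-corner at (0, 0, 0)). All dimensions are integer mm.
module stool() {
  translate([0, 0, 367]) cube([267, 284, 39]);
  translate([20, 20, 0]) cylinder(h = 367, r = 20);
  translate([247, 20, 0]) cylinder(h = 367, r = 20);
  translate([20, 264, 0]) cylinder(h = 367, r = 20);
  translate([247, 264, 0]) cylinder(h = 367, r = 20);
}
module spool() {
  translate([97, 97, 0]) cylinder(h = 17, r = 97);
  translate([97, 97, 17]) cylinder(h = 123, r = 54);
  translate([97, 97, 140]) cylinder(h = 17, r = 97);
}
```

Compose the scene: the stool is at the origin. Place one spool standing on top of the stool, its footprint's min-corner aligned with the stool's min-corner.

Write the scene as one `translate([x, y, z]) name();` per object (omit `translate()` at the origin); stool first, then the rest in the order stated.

stool();
translate([0, 0, 406]) spool();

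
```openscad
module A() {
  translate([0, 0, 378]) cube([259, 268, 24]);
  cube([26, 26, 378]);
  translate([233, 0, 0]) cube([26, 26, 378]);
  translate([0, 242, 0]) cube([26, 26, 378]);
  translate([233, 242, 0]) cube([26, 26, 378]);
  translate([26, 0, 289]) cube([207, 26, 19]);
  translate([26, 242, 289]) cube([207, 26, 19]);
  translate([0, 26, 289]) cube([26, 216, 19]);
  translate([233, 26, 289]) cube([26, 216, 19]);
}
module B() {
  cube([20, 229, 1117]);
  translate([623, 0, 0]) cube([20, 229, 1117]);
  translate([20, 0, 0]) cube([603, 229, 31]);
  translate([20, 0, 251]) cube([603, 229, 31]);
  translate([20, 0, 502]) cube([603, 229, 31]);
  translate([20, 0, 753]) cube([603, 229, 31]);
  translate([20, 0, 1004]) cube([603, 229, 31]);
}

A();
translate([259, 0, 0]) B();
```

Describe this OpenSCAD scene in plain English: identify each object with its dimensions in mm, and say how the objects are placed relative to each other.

A is a simple wooden stool: a rectangular seat 259 mm (x) by 268 mm (y), 24 mm thick, top face at z = 402 mm, on four square legs, each 26×26 mm in cross-section. The legs rest on z = 0, each flush with a corner of the seat. Four stretchers, 26 mm wide and 19 mm tall, connect adjacent legs with their undersides at z = 289 mm, each running between the inner faces of the legs it joins and aligned with the legs' outer faces on the other axis.

B is an open bookshelf. Two side panels, each 20 mm thick, 229 mm deep and 1117 mm tall, stand 643 mm apart (outside-to-outside). Between them sit 5 shelves, each 31 mm thick and 229 mm deep, spanning the full gap between the sides. The bottom shelf rests on the floor (its underside at z = 0) and the clear gap between one shelf's top and the next shelf's underside is 220 mm.

The bookshelf is against the stool's +x side, with their −y faces flush.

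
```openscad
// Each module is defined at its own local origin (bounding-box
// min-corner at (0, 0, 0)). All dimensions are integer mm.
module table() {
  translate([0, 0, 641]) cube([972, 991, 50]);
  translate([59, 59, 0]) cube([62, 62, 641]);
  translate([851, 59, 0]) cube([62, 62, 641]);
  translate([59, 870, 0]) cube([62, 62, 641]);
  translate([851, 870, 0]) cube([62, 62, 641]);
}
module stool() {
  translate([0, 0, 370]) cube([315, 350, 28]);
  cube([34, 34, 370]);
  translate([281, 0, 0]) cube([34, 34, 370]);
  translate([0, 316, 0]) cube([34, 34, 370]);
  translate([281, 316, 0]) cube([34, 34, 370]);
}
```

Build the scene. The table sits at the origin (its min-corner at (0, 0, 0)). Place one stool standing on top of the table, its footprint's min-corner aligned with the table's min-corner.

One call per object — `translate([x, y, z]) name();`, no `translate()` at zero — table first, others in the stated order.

table();
translate([0, 0, 691]) stool();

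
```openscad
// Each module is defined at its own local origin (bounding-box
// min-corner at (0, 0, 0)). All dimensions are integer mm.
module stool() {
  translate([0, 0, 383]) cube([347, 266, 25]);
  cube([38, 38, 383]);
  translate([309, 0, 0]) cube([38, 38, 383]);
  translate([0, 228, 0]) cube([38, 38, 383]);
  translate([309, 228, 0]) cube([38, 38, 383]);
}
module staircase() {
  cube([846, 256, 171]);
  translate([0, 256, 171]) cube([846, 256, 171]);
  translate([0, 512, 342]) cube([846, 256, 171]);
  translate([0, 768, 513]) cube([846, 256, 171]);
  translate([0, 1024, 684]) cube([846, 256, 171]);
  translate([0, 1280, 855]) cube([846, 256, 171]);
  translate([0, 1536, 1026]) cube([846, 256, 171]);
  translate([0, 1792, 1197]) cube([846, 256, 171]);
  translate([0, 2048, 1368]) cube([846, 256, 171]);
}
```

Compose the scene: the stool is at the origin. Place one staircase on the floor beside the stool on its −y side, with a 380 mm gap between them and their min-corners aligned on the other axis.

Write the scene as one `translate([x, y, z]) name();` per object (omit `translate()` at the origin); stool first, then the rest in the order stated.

stool();
translate([0, -2684, 0]) staircase();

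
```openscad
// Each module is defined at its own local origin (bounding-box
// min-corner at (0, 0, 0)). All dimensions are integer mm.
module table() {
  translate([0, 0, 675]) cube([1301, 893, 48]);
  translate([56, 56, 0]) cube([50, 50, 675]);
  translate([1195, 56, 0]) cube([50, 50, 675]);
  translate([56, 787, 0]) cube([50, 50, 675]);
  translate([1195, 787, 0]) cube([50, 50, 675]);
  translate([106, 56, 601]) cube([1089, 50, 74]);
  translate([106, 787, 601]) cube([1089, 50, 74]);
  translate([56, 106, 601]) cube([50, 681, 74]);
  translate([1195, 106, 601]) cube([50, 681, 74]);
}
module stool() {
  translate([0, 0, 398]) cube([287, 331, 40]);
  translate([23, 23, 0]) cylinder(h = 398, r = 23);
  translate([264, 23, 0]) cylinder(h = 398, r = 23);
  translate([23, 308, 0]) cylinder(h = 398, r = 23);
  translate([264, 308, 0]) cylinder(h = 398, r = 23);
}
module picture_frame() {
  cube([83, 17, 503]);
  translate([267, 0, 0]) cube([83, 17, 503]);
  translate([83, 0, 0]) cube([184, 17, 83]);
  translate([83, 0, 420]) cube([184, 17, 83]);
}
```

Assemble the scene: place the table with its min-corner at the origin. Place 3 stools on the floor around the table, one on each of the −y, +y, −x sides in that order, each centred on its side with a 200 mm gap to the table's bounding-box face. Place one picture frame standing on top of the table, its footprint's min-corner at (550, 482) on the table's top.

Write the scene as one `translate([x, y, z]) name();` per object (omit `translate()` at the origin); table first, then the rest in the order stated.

table();
translate([507, -531, 0]) stool();
translate([507, 1093, 0]) stool();
translate([-487, 281, 0]) stool();
translate([550, 482, 723]) picture_frame();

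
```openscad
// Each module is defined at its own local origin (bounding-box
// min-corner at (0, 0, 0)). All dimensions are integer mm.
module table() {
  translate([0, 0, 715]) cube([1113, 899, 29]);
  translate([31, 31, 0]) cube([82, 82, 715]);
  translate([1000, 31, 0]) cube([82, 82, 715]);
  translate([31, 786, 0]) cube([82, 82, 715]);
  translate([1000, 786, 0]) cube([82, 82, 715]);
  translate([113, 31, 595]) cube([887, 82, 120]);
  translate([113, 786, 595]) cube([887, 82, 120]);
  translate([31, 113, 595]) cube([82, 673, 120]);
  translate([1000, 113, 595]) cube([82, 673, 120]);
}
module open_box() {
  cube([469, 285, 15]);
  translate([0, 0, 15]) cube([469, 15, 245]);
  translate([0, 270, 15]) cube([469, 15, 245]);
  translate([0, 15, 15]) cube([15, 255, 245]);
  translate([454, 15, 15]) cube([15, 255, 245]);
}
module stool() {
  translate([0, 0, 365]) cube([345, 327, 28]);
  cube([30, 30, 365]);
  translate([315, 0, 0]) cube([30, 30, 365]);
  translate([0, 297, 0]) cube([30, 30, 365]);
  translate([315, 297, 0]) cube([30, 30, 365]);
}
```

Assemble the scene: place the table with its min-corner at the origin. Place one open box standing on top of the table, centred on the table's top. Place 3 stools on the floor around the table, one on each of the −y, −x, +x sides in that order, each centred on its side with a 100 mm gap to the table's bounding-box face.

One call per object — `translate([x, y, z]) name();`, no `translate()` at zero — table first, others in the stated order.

table();
translate([322, 307, 744]) open_box();
translate([384, -427, 0]) stool();
translate([-445, 286, 0]) stool();
translate([1213, 286, 0]) stool();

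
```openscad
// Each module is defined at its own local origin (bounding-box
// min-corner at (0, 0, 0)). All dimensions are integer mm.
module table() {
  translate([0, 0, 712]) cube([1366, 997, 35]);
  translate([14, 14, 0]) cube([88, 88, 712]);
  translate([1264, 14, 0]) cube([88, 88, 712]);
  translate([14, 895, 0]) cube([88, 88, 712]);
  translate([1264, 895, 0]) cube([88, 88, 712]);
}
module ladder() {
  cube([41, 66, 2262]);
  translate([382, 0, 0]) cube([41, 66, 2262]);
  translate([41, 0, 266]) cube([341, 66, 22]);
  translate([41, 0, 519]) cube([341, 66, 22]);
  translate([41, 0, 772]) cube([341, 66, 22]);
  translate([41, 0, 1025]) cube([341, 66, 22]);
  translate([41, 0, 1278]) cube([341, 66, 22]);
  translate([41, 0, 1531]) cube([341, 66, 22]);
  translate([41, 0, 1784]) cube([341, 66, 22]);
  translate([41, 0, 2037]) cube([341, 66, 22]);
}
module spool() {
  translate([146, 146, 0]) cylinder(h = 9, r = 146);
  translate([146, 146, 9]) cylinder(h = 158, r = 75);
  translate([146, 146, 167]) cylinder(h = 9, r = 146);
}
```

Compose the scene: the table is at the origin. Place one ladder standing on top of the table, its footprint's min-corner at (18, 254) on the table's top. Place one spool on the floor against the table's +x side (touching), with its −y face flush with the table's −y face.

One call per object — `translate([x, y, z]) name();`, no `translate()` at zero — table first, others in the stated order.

table();
translate([18, 254, 747]) ladder();
translate([1366, 0, 0]) spool();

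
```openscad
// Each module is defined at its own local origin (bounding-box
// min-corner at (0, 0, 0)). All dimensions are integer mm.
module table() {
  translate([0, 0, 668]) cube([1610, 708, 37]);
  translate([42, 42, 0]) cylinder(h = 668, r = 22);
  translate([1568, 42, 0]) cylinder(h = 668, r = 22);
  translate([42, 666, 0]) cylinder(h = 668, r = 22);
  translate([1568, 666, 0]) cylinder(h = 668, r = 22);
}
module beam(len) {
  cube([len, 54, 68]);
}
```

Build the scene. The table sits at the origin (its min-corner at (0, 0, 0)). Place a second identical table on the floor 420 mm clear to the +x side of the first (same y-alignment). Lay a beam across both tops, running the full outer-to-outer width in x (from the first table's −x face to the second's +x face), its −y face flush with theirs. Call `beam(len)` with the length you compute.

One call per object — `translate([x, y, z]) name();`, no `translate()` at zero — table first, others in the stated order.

table();
translate([2030, 0, 0]) table();
translate([0, 0, 705]) beam(3640);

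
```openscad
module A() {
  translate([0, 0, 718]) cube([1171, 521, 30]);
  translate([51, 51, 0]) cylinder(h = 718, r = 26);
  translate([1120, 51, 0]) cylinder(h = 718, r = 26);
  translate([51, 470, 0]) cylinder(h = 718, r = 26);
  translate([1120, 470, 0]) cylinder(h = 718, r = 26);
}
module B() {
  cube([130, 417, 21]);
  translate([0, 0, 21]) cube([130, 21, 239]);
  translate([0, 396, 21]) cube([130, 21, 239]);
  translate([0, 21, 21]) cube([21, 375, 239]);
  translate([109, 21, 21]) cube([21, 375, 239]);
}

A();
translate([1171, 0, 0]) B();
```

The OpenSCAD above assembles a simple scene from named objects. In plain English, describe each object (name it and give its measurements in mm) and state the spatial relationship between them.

A is a rectangular dining table. The top is 1171×521×30 mm with its upper surface at z = 748 mm. It stands on four round legs of 52 mm diameter, each leg's bounding box inset 25 mm from the nearest pair of top edges, running from the floor to the underside of the top.

B is an open-topped rectangular box: outside dimensions 130×417×260 mm, with a uniform wall and base thickness of 21 mm. The base is a full 130×417 slab on the floor; four walls sit on top of the base. The front and back walls (the −y and +y sides) span the full width; the two side walls fit between them.

The open box is against the table's +x side, with their −y faces flush.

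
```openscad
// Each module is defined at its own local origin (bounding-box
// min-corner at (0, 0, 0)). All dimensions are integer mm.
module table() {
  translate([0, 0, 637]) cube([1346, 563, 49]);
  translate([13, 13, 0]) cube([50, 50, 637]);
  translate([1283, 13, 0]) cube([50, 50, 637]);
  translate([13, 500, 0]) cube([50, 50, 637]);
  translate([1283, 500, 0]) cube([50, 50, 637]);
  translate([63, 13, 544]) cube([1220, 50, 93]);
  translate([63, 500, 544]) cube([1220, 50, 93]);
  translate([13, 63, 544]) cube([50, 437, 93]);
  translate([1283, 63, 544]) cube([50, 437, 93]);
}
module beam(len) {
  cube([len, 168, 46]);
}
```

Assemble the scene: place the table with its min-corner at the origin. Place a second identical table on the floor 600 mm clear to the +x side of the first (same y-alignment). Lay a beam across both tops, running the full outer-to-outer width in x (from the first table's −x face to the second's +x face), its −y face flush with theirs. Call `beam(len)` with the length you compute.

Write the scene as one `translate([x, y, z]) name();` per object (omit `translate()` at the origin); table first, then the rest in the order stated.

table();
translate([1946, 0, 0]) table();
translate([0, 0, 686]) beam(3292);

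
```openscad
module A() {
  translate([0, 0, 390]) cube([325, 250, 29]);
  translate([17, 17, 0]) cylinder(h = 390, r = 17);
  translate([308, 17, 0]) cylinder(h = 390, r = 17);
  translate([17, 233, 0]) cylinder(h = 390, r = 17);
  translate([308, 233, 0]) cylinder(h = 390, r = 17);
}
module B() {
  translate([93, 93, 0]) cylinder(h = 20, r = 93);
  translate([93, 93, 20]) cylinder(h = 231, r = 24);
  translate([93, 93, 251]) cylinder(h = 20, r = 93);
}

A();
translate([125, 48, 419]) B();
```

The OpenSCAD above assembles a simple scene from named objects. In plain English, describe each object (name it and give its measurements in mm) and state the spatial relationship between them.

A is a simple wooden stool: a rectangular seat 325 mm (x) by 250 mm (y), 29 mm thick, top face at z = 419 mm, on four round legs, each 34 mm in diameter. The legs rest on z = 0, each leg's axis is inset half a diameter from the nearest pair of seat edges (so the leg's bounding box is flush with the corner).

B is a spool: two coaxial disc flanges of radius 93 mm and thickness 20 mm, joined by a core cylinder of radius 24 mm and height 231 mm. The lower flange rests on z = 0 and the three cylinders share a vertical axis.

The spool is on top of the stool.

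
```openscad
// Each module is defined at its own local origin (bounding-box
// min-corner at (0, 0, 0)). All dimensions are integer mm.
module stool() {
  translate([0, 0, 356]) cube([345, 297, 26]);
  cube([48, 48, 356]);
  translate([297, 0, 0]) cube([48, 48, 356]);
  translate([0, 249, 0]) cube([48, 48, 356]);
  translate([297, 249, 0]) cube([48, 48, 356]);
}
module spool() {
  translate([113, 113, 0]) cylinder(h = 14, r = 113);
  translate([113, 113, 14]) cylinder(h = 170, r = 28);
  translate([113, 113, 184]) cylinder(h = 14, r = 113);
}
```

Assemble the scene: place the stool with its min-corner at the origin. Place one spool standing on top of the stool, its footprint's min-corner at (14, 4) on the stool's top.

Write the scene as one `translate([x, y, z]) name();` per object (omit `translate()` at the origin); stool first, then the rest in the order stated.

stool();
translate([14, 4, 382]) spool();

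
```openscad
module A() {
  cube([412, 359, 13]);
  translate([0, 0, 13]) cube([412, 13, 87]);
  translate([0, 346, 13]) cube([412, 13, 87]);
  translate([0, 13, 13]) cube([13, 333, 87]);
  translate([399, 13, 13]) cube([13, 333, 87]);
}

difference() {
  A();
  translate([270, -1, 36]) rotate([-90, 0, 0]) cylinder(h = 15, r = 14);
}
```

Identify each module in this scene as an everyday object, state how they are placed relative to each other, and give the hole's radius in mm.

The subtracted cylinder has r = 14 mm.

A is an open box. The open box has a circular hole through its front wall. The hole's radius is 14 mm.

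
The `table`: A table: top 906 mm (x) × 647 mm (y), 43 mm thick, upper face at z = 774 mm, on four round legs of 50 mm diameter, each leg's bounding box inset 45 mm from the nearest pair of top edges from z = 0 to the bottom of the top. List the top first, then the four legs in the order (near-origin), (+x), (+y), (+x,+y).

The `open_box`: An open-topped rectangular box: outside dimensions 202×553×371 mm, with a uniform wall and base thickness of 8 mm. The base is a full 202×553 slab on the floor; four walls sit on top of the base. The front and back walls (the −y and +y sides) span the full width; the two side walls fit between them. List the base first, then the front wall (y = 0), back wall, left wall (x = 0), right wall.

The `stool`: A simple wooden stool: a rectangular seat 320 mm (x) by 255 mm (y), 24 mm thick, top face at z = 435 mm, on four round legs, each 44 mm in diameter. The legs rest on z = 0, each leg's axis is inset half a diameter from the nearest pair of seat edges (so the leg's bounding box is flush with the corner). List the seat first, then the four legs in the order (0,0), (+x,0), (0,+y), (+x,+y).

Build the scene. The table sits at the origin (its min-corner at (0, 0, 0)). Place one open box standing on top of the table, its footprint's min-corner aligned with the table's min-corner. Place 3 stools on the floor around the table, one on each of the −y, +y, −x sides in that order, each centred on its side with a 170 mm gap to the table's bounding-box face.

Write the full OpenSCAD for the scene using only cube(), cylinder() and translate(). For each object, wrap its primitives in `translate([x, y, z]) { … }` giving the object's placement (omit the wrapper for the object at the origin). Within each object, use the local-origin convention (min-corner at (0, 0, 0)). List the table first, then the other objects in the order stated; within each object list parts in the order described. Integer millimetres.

translate([0, 0, 731]) cube([906, 647, 43]);
translate([70, 70, 0]) cylinder(h = 731, r = 25);
translate([836, 70, 0]) cylinder(h = 731, r = 25);
translate([70, 577, 0]) cylinder(h = 731, r = 25);
translate([836, 577, 0]) cylinder(h = 731, r = 25);
translate([0, 0, 774]) {
  cube([202, 553, 8]);
  translate([0, 0, 8]) cube([202, 8, 363]);
  translate([0, 545, 8]) cube([202, 8, 363]);
  translate([0, 8, 8]) cube([8, 537, 363]);
  translate([194, 8, 8]) cube([8, 537, 363]);
}
translate([293, -425, 0]) {
  translate([0, 0, 411]) cube([320, 255, 24]);
  translate([22, 22, 0]) cylinder(h = 411, r = 22);
  translate([298, 22, 0]) cylinder(h = 411, r = 22);
  translate([22, 233, 0]) cylinder(h = 411, r = 22);
  translate([298, 233, 0]) cylinder(h = 411, r = 22);
}
translate([293, 817, 0]) {
  translate([0, 0, 411]) cube([320, 255, 24]);
  translate([22, 22, 0]) cylinder(h = 411, r = 22);
  translate([298, 22, 0]) cylinder(h = 411, r = 22);
  translate([22, 233, 0]) cylinder(h = 411, r = 22);
  translate([298, 233, 0]) cylinder(h = 411, r = 22);
}
translate([-490, 196, 0]) {
  translate([0, 0, 411]) cube([320, 255, 24]);
  translate([22, 22, 0]) cylinder(h = 411, r = 22);
  translate([298, 22, 0]) cylinder(h = 411, r = 22);
  translate([22, 233, 0]) cylinder(h = 411, r = 22);
  translate([298, 233, 0]) cylinder(h = 411, r = 22);
}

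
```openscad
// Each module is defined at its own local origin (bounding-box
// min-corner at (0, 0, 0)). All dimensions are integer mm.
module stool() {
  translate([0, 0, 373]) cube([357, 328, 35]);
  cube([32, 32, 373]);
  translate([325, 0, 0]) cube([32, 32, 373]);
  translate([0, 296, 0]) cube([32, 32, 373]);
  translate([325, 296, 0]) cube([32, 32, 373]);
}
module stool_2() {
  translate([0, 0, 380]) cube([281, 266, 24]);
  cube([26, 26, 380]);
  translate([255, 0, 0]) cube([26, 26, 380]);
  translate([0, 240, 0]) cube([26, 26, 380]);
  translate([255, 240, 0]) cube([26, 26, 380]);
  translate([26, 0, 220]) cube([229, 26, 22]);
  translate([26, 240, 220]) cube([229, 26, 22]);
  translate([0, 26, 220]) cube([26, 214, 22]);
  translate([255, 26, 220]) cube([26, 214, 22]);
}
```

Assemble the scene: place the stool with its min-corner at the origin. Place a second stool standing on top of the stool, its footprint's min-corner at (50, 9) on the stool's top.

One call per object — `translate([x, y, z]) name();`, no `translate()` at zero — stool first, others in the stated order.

stool();
translate([50, 9, 408]) stool_2();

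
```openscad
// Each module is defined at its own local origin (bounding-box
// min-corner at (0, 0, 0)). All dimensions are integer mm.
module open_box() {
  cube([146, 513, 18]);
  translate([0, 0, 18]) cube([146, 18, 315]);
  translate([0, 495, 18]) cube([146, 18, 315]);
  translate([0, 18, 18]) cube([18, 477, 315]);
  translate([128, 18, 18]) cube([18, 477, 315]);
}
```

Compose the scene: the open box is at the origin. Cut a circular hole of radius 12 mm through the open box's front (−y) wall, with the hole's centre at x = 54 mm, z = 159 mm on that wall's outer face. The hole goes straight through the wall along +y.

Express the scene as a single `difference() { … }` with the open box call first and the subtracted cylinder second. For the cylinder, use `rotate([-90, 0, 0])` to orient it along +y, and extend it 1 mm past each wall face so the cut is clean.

difference() {
  open_box();
  translate([54, -1, 159]) rotate([-90, 0, 0]) cylinder(h = 20, r = 12);
}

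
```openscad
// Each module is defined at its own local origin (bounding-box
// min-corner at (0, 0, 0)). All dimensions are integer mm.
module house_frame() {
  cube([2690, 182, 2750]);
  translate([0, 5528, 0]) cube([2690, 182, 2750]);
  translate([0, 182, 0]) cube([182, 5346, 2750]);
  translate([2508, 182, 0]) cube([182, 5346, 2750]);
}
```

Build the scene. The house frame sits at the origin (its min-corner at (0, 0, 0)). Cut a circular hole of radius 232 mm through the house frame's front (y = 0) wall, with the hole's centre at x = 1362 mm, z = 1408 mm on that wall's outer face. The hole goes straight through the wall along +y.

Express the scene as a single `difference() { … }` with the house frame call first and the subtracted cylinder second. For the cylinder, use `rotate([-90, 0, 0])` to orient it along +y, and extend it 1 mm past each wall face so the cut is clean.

difference() {
  house_frame();
  translate([1362, -1, 1408]) rotate([-90, 0, 0]) cylinder(h = 184, r = 232);
}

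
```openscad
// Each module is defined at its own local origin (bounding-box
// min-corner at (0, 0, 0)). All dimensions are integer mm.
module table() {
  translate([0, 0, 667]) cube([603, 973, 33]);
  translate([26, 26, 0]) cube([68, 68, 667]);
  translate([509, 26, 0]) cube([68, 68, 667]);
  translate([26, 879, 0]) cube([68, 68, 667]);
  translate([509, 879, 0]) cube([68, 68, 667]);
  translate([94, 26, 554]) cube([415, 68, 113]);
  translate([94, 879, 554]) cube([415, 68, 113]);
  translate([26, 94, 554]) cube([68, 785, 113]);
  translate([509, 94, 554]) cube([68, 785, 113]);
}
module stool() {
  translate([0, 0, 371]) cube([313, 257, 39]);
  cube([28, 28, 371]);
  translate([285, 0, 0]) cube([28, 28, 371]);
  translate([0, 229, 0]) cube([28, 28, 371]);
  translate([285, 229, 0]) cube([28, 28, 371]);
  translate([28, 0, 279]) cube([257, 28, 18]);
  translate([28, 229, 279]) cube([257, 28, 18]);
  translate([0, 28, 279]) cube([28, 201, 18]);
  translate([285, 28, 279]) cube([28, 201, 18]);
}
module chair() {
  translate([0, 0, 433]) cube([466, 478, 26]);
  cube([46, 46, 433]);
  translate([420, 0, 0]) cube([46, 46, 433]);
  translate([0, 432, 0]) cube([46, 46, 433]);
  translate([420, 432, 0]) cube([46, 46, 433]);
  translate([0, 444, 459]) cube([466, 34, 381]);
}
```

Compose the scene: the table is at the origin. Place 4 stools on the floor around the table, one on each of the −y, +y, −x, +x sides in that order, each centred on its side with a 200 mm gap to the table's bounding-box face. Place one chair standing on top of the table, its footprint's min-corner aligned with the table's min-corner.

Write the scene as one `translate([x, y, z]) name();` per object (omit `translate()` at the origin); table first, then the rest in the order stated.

table();
translate([145, -457, 0]) stool();
translate([145, 1173, 0]) stool();
translate([-513, 358, 0]) stool();
translate([803, 358, 0]) stool();
translate([0, 0, 700]) chair();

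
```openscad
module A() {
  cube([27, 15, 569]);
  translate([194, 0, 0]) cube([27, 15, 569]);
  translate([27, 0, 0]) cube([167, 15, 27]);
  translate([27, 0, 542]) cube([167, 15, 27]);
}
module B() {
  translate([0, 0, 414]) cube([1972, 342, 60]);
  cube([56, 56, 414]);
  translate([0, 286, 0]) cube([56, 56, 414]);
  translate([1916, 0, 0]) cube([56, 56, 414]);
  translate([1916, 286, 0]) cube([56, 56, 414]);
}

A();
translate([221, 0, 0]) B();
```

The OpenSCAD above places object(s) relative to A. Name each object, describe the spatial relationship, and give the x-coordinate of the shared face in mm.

A is a picture frame. B is a bench. The bench is against the picture frame's +x side, with their −y faces flush. The x-coordinate of the shared face is 221 mm.

The picture frame's +x face and the bench's −x face are both at x = 221 mm.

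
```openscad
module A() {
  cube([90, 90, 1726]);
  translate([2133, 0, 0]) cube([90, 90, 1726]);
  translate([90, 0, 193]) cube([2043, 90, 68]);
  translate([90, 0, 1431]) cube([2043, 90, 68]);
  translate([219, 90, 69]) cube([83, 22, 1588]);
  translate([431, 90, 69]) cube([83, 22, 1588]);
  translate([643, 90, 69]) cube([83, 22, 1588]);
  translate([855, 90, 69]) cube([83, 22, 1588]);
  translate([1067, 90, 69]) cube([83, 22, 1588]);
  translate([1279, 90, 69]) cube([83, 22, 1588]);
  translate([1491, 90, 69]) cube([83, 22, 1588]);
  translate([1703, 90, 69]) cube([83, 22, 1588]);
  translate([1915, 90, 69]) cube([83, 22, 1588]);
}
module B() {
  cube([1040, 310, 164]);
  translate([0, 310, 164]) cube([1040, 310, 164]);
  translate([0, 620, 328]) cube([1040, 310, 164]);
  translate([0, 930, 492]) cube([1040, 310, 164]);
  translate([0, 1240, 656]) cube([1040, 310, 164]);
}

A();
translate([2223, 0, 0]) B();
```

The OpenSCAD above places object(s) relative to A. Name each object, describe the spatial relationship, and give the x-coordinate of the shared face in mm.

The fence section's +x face and the staircase's −x face are both at x = 2223 mm.

A is a fence section. B is a staircase. The staircase is against the fence section's +x side, with their −y faces flush. The x-coordinate of the shared face is 2223 mm.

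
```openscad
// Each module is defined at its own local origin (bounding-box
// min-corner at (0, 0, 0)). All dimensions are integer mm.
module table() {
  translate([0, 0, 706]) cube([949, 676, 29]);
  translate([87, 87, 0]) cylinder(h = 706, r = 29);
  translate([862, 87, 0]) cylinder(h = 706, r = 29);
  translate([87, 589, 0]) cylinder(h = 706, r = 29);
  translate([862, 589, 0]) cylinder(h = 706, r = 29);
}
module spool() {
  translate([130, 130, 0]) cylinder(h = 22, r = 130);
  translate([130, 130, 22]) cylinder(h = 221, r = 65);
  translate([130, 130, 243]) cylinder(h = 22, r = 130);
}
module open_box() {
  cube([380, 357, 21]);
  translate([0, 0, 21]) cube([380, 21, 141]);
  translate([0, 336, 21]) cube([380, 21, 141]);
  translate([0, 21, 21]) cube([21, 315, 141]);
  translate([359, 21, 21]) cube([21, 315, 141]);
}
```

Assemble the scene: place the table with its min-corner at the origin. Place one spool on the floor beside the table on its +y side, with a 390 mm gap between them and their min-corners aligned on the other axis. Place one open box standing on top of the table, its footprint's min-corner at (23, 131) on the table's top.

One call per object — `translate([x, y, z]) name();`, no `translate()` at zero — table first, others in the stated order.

table();
translate([0, 1066, 0]) spool();
translate([23, 131, 735]) open_box();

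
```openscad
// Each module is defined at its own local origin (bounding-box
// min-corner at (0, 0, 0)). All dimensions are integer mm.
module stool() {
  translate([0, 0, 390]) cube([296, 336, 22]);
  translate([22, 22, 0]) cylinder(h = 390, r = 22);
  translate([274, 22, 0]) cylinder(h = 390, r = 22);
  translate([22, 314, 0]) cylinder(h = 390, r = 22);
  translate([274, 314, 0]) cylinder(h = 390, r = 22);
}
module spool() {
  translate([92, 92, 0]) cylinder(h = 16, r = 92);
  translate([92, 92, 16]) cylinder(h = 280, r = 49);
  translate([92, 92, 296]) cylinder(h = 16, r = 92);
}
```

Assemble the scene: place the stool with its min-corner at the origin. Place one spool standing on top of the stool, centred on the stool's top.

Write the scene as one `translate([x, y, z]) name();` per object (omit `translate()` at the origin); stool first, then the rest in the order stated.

stool();
translate([56, 76, 412]) spool();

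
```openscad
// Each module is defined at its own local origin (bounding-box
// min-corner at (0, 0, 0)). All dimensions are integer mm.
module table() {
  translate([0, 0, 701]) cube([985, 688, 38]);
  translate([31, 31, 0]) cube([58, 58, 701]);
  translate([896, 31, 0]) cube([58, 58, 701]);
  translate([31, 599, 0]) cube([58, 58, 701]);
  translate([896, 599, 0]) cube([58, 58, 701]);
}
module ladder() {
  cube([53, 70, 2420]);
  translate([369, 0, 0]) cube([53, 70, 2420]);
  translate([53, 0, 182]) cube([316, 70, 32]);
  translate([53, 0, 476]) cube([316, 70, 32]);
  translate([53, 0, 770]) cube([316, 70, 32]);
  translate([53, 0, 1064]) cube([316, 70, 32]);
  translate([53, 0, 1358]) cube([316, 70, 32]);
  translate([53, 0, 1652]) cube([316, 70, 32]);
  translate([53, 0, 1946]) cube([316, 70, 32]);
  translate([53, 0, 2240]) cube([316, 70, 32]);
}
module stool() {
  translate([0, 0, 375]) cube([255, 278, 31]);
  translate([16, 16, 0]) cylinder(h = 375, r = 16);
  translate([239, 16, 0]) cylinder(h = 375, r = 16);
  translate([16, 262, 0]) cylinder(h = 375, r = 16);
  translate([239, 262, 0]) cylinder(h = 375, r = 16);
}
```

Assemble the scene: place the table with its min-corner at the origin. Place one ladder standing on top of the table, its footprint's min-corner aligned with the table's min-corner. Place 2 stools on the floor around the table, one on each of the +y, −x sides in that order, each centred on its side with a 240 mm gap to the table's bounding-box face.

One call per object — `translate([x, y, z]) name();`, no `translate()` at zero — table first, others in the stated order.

table();
translate([0, 0, 739]) ladder();
translate([365, 928, 0]) stool();
translate([-495, 205, 0]) stool();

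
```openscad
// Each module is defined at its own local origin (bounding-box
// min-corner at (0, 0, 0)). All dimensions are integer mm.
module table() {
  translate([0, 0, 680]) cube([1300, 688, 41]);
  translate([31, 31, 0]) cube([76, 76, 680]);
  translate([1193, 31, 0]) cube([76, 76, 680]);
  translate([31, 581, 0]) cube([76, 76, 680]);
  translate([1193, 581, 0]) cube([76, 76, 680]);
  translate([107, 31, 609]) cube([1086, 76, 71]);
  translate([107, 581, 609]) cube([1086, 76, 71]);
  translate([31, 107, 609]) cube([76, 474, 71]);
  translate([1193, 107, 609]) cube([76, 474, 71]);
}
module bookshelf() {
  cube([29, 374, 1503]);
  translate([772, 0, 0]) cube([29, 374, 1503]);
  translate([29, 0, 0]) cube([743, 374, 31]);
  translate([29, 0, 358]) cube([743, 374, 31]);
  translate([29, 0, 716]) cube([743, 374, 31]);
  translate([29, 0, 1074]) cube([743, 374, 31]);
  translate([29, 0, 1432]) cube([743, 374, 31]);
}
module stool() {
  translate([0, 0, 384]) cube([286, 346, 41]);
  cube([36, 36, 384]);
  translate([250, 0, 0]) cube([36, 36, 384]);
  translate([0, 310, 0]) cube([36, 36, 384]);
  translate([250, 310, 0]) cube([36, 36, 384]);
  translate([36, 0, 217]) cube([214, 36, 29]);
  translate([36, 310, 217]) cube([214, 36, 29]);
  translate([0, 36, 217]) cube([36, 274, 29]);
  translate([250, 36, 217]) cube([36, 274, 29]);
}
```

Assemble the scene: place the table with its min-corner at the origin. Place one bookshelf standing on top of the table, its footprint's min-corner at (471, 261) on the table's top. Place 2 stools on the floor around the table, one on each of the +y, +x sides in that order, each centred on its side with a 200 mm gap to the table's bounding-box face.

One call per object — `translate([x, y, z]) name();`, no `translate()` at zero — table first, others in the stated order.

table();
translate([471, 261, 721]) bookshelf();
translate([507, 888, 0]) stool();
translate([1500, 171, 0]) stool();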